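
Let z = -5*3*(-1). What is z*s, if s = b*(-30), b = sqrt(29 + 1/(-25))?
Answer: -180*sqrt(181) ≈ -2421.7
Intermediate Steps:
b = 2*sqrt(181)/5 (b = sqrt(29 - 1/25) = sqrt(724/25) = 2*sqrt(181)/5 ≈ 5.3814)
s = -12*sqrt(181) (s = (2*sqrt(181)/5)*(-30) = -12*sqrt(181) ≈ -161.44)
z = 15 (z = -15*(-1) = 15)
z*s = 15*(-12*sqrt(181)) = -180*sqrt(181)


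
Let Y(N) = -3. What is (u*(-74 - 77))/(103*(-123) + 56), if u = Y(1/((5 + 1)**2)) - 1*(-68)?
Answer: 9815/12613 ≈ 0.77817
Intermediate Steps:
u = 65 (u = -3 - 1*(-68) = -3 + 68 = 65)
(u*(-74 - 77))/(103*(-123) + 56) = (65*(-74 - 77))/(103*(-123) + 56) = (65*(-151))/(-12669 + 56) = -9815/(-12613) = -9815*(-1/12613) = 9815/12613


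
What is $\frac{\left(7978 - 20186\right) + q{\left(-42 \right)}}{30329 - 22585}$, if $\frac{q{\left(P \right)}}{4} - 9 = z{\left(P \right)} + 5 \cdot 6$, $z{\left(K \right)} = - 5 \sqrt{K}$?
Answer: $- \frac{3013}{1936} - \frac{5 i \sqrt{42}}{1936} \approx -1.5563 - 0.016737 i$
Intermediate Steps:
$q{\left(P \right)} = 156 - 20 \sqrt{P}$ ($q{\left(P \right)} = 36 + 4 \left(- 5 \sqrt{P} + 5 \cdot 6\right) = 36 + 4 \left(- 5 \sqrt{P} + 30\right) = 36 + 4 \left(30 - 5 \sqrt{P}\right) = 36 - \left(-120 + 20 \sqrt{P}\right) = 156 - 20 \sqrt{P}$)
$\frac{\left(7978 - 20186\right) + q{\left(-42 \right)}}{30329 - 22585} = \frac{\left(7978 - 20186\right) + \left(156 - 20 \sqrt{-42}\right)}{30329 - 22585} = \frac{-12208 + \left(156 - 20 i \sqrt{42}\right)}{7744} = \left(-12208 + \left(156 - 20 i \sqrt{42}\right)\right) \frac{1}{7744} = \left(-12052 - 20 i \sqrt{42}\right) \frac{1}{7744} = - \frac{3013}{1936} - \frac{5 i \sqrt{42}}{1936}$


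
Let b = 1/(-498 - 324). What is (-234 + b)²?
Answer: 36998137801/675684 ≈ 54757.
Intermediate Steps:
b = -1/822 (b = 1/(-822) = -1/822 ≈ -0.0012165)
(-234 + b)² = (-234 - 1/822)² = (-192349/822)² = 36998137801/675684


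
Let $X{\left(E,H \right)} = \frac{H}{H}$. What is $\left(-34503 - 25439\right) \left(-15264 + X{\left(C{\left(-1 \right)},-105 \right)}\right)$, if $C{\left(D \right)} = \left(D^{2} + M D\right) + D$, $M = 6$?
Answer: $914894746$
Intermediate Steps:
$C{\left(D \right)} = D^{2} + 7 D$ ($C{\left(D \right)} = \left(D^{2} + 6 D\right) + D = D^{2} + 7 D$)
$X{\left(E,H \right)} = 1$
$\left(-34503 - 25439\right) \left(-15264 + X{\left(C{\left(-1 \right)},-105 \right)}\right) = \left(-34503 - 25439\right) \left(-15264 + 1\right) = \left(-59942\right) \left(-15263\right) = 914894746$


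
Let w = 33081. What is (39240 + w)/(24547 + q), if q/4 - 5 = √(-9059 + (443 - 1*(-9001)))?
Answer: 1776710007/603531329 - 289284*√385/603531329 ≈ 2.9345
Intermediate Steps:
q = 20 + 4*√385 (q = 20 + 4*√(-9059 + (443 - 1*(-9001))) = 20 + 4*√(-9059 + (443 + 9001)) = 20 + 4*√(-9059 + 9444) = 20 + 4*√385 ≈ 98.486)
(39240 + w)/(24547 + q) = (39240 + 33081)/(24547 + (20 + 4*√385)) = 72321/(24567 + 4*√385)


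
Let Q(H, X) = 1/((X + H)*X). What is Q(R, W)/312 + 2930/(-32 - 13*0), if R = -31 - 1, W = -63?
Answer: -341952973/3734640 ≈ -91.563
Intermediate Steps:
R = -32
Q(H, X) = 1/(X*(H + X)) (Q(H, X) = 1/((H + X)*X) = 1/(X*(H + X)))
Q(R, W)/312 + 2930/(-32 - 13*0) = (1/((-63)*(-32 - 63)))/312 + 2930/(-32 - 13*0) = -1/63/(-95)*(1/312) + 2930/(-32 + 0) = -1/63*(-1/95)*(1/312) + 2930/(-32) = (1/5985)*(1/312) + 2930*(-1/32) = 1/1867320 - 1465/16 = -341952973/3734640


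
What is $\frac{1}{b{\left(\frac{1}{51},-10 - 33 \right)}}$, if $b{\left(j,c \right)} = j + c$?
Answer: $- \frac{51}{2192} \approx -0.023266$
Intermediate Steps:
$b{\left(j,c \right)} = c + j$
$\frac{1}{b{\left(\frac{1}{51},-10 - 33 \right)}} = \frac{1}{\left(-10 - 33\right) + \frac{1}{51}} = \frac{1}{-43 + \frac{1}{51}} = \frac{1}{- \frac{2192}{51}} = - \frac{51}{2192}$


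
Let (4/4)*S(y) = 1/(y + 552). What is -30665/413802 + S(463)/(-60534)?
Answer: -17445552319/235415061315 ≈ -0.074106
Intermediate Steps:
S(y) = 1/(552 + y) (S(y) = 1/(y + 552) = 1/(552 + y))
-30665/413802 + S(463)/(-60534) = -30665/413802 + 1/((552 + 463)*(-60534)) = -30665*1/413802 - 1/60534/1015 = -30665/413802 + (1/1015)*(-1/60534) = -30665/413802 - 1/61442010 = -17445552319/235415061315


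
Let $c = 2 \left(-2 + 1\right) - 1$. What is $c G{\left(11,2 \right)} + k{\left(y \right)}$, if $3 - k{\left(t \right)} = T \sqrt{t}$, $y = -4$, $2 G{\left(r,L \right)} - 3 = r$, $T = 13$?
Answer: $-18 - 26 i \approx -18.0 - 26.0 i$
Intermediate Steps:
$G{\left(r,L \right)} = \frac{3}{2} + \frac{r}{2}$
$k{\left(t \right)} = 3 - 13 \sqrt{t}$
$c = -3$ ($c = 2 \left(-1\right) - 1 = -2 - 1 = -3$)
$c G{\left(11,2 \right)} + k{\left(y \right)} = - 3 \left(\frac{3}{2} + \frac{1}{2} \cdot 11\right) + \left(3 - 13 \sqrt{-4}\right) = - 3 \left(\frac{3}{2} + \frac{11}{2}\right) + \left(3 - 13 \cdot 2 i\right) = \left(-3\right) 7 + \left(3 - 26 i\right) = -21 + \left(3 - 26 i\right) = -18 - 26 i$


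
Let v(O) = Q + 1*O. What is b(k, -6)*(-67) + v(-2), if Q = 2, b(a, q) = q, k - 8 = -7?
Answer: 402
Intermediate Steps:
k = 1 (k = 8 - 7 = 1)
v(O) = 2 + O (v(O) = 2 + 1*O = 2 + O)
b(k, -6)*(-67) + v(-2) = -6*(-67) + (2 - 2) = 402 + 0 = 402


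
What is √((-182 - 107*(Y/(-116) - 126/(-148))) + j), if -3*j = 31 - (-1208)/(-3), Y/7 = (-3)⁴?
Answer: √15493324907/6438 ≈ 19.334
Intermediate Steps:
Y = 567 (Y = 7*(-3)⁴ = 7*81 = 567)
j = 1115/9 (j = -(31 - (-1208)/(-3))/3 = -(31 - (-1208)*(-1)/3)/3 = -(31 - 151*8/3)/3 = -(31 - 1208/3)/3 = -⅓*(-1115/3) = 1115/9 ≈ 123.89)
√((-182 - 107*(Y/(-116) - 126/(-148))) + j) = √((-182 - 107*(567/(-116) - 126/(-148))) + 1115/9) = √((-182 - 107*(567*(-1/116) - 126*(-1/148))) + 1115/9) = √((-182 - 107*(-567/116 + 63/74)) + 1115/9) = √((-182 - 107*(-17325/4292)) + 1115/9) = √((-182 + 1853775/4292) + 1115/9) = √(1072631/4292 + 1115/9) = √(14439259/38628) = √15493324907/6438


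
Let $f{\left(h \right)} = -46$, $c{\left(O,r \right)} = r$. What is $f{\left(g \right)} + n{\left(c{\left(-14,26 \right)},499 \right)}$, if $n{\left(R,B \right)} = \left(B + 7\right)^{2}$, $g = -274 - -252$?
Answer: $255990$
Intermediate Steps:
$g = -22$ ($g = -274 + 252 = -22$)
$n{\left(R,B \right)} = \left(7 + B\right)^{2}$
$f{\left(g \right)} + n{\left(c{\left(-14,26 \right)},499 \right)} = -46 + \left(7 + 499\right)^{2} = -46 + 506^{2} = -46 + 256036 = 255990$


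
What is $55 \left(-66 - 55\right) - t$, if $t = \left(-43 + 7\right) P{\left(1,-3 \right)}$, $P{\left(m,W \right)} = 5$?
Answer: $-6475$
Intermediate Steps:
$t = -180$ ($t = \left(-43 + 7\right) 5 = \left(-36\right) 5 = -180$)
$55 \left(-66 - 55\right) - t = 55 \left(-66 - 55\right) - -180 = 55 \left(-121\right) + 180 = -6655 + 180 = -6475$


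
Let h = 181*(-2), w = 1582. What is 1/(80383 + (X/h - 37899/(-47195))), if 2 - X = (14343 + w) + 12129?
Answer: 8542295/687324115774 ≈ 1.2428e-5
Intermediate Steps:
X = -28052 (X = 2 - ((14343 + 1582) + 12129) = 2 - (15925 + 12129) = 2 - 1*28054 = 2 - 28054 = -28052)
h = -362
1/(80383 + (X/h - 37899/(-47195))) = 1/(80383 + (-28052/(-362) - 37899/(-47195))) = 1/(80383 + (-28052*(-1/362) - 37899*(-1/47195))) = 1/(80383 + (14026/181 + 37899/47195)) = 1/(80383 + 668816789/8542295) = 1/(687324115774/8542295) = 8542295/687324115774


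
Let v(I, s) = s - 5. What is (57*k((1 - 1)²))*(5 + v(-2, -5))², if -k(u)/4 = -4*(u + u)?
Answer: 0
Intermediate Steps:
v(I, s) = -5 + s
k(u) = 32*u (k(u) = -(-16)*(u + u) = -(-16)*2*u = -(-32)*u = 32*u)
(57*k((1 - 1)²))*(5 + v(-2, -5))² = (57*(32*(1 - 1)²))*(5 + (-5 - 5))² = (57*(32*0²))*(5 - 10)² = (57*(32*0))*(-5)² = (57*0)*25 = 0*25 = 0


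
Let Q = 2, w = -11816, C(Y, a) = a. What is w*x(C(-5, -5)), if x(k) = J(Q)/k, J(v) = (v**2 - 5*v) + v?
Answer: -47264/5 ≈ -9452.8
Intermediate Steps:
J(v) = v**2 - 4*v
x(k) = -4/k (x(k) = (2*(-4 + 2))/k = (2*(-2))/k = -4/k)
w*x(C(-5, -5)) = -(-47264)/(-5) = -(-47264)*(-1)/5 = -11816*4/5 = -47264/5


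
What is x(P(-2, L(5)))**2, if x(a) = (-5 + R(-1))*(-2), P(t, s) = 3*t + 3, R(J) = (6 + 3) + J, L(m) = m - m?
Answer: 36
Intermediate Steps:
L(m) = 0
R(J) = 9 + J
P(t, s) = 3 + 3*t
x(a) = -6 (x(a) = (-5 + (9 - 1))*(-2) = (-5 + 8)*(-2) = 3*(-2) = -6)
x(P(-2, L(5)))**2 = (-6)**2 = 36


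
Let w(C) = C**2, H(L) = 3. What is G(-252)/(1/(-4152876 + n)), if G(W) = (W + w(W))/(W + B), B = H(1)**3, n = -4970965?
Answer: 64122354548/25 ≈ 2.5649e+9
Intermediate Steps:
B = 27 (B = 3**3 = 27)
G(W) = (W + W**2)/(27 + W) (G(W) = (W + W**2)/(W + 27) = (W + W**2)/(27 + W))
G(-252)/(1/(-4152876 + n)) = (-252*(1 - 252)/(27 - 252))/(1/(-4152876 - 4970965)) = (-252*(-251)/(-225))/(1/(-9123841)) = (-252*(-1/225)*(-251))/(-1/9123841) = -7028/25*(-9123841) = 64122354548/25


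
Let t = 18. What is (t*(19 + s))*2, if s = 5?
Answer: 864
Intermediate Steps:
(t*(19 + s))*2 = (18*(19 + 5))*2 = (18*24)*2 = 432*2 = 864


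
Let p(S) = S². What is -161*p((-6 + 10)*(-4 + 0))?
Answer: -41216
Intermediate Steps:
-161*p((-6 + 10)*(-4 + 0)) = -161*(-6 + 10)²*(-4 + 0)² = -161*(4*(-4))² = -161*(-16)² = -161*256 = -41216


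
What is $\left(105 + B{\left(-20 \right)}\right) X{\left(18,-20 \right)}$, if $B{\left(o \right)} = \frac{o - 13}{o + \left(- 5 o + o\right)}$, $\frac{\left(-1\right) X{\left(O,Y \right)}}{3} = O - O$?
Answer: $0$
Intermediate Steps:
$X{\left(O,Y \right)} = 0$ ($X{\left(O,Y \right)} = - 3 \left(O - O\right) = \left(-3\right) 0 = 0$)
$B{\left(o \right)} = - \frac{-13 + o}{3 o}$ ($B{\left(o \right)} = \frac{-13 + o}{o - 4 o} = \frac{-13 + o}{\left(-3\right) o} = \left(-13 + o\right) \left(- \frac{1}{3 o}\right) = - \frac{-13 + o}{3 o}$)
$\left(105 + B{\left(-20 \right)}\right) X{\left(18,-20 \right)} = \left(105 + \frac{13 - -20}{3 \left(-20\right)}\right) 0 = \left(105 + \frac{1}{3} \left(- \frac{1}{20}\right) \left(13 + 20\right)\right) 0 = \left(105 + \frac{1}{3} \left(- \frac{1}{20}\right) 33\right) 0 = \left(105 - \frac{11}{20}\right) 0 = \frac{2089}{20} \cdot 0 = 0$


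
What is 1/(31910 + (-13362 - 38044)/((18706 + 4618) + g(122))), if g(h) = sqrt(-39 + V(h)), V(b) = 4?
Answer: 8679064273733/276929812354113928 - 25703*I*sqrt(35)/276929812354113928 ≈ 3.134e-5 - 5.491e-13*I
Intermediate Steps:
g(h) = I*sqrt(35) (g(h) = sqrt(-39 + 4) = sqrt(-35) = I*sqrt(35))
1/(31910 + (-13362 - 38044)/((18706 + 4618) + g(122))) = 1/(31910 + (-13362 - 38044)/((18706 + 4618) + I*sqrt(35))) = 1/(31910 - 51406/(23324 + I*sqrt(35)))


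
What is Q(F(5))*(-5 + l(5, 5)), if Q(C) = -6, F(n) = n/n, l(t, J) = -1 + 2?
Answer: 24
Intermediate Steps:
l(t, J) = 1
F(n) = 1
Q(F(5))*(-5 + l(5, 5)) = -6*(-5 + 1) = -6*(-4) = 24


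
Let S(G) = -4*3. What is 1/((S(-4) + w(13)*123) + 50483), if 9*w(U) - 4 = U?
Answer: 3/152110 ≈ 1.9723e-5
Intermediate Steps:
w(U) = 4/9 + U/9
S(G) = -12
1/((S(-4) + w(13)*123) + 50483) = 1/((-12 + (4/9 + (⅑)*13)*123) + 50483) = 1/((-12 + (4/9 + 13/9)*123) + 50483) = 1/((-12 + (17/9)*123) + 50483) = 1/((-12 + 697/3) + 50483) = 1/(661/3 + 50483) = 1/(152110/3) = 3/152110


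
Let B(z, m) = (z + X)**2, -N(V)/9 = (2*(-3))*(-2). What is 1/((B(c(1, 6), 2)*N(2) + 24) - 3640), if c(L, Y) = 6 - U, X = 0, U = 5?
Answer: -1/3724 ≈ -0.00026853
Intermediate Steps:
N(V) = -108 (N(V) = -9*2*(-3)*(-2) = -(-54)*(-2) = -9*12 = -108)
c(L, Y) = 1 (c(L, Y) = 6 - 1*5 = 6 - 5 = 1)
B(z, m) = z**2 (B(z, m) = (z + 0)**2 = z**2)
1/((B(c(1, 6), 2)*N(2) + 24) - 3640) = 1/((1**2*(-108) + 24) - 3640) = 1/((1*(-108) + 24) - 3640) = 1/((-108 + 24) - 3640) = 1/(-84 - 3640) = 1/(-3724) = -1/3724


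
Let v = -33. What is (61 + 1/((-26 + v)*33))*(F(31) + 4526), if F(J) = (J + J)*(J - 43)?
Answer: 449173012/1947 ≈ 2.3070e+5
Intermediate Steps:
F(J) = 2*J*(-43 + J) (F(J) = (2*J)*(-43 + J) = 2*J*(-43 + J))
(61 + 1/((-26 + v)*33))*(F(31) + 4526) = (61 + 1/((-26 - 33)*33))*(2*31*(-43 + 31) + 4526) = (61 + 1/(-59*33))*(2*31*(-12) + 4526) = (61 + 1/(-1947))*(-744 + 4526) = (61 - 1/1947)*3782 = (118766/1947)*3782 = 449173012/1947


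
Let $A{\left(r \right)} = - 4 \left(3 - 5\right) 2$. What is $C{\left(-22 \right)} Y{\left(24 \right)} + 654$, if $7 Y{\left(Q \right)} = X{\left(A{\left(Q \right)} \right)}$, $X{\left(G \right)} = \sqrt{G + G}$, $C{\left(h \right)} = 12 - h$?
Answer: $654 + \frac{136 \sqrt{2}}{7} \approx 681.48$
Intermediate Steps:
$A{\left(r \right)} = 16$ ($A{\left(r \right)} = \left(-4\right) \left(-2\right) 2 = 8 \cdot 2 = 16$)
$X{\left(G \right)} = \sqrt{2} \sqrt{G}$ ($X{\left(G \right)} = \sqrt{2 G} = \sqrt{2} \sqrt{G}$)
$Y{\left(Q \right)} = \frac{4 \sqrt{2}}{7}$ ($Y{\left(Q \right)} = \frac{\sqrt{2} \sqrt{16}}{7} = \frac{\sqrt{2} \cdot 4}{7} = \frac{4 \sqrt{2}}{7}$)
$C{\left(-22 \right)} Y{\left(24 \right)} + 654 = \left(12 - -22\right) \frac{4 \sqrt{2}}{7} + 654 = \left(12 + 22\right) \frac{4 \sqrt{2}}{7} + 654 = 34 \frac{4 \sqrt{2}}{7} + 654 = \frac{136 \sqrt{2}}{7} + 654 = 654 + \frac{136 \sqrt{2}}{7}$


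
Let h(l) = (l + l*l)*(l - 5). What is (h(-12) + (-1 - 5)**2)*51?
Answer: -112608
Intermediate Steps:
h(l) = (-5 + l)*(l + l**2) (h(l) = (l + l**2)*(-5 + l) = (-5 + l)*(l + l**2))
(h(-12) + (-1 - 5)**2)*51 = (-12*(-5 + (-12)**2 - 4*(-12)) + (-1 - 5)**2)*51 = (-12*(-5 + 144 + 48) + (-6)**2)*51 = (-12*187 + 36)*51 = (-2244 + 36)*51 = -2208*51 = -112608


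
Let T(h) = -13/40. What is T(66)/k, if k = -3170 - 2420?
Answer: 1/17200 ≈ 5.8140e-5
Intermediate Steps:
T(h) = -13/40 (T(h) = -13*1/40 = -13/40)
k = -5590
T(66)/k = -13/40/(-5590) = -13/40*(-1/5590) = 1/17200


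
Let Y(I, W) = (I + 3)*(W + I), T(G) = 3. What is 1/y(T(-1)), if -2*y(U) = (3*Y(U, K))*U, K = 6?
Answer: -1/243 ≈ -0.0041152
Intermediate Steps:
Y(I, W) = (3 + I)*(I + W)
y(U) = -U*(54 + 3*U**2 + 27*U)/2 (y(U) = -3*(U**2 + 3*U + 3*6 + U*6)*U/2 = -3*(U**2 + 3*U + 18 + 6*U)*U/2 = -3*(18 + U**2 + 9*U)*U/2 = -(54 + 3*U**2 + 27*U)*U/2 = -U*(54 + 3*U**2 + 27*U)/2)
1/y(T(-1)) = 1/(-3/2*3*(18 + 3**2 + 9*3)) = 1/(-3/2*3*(18 + 9 + 27)) = 1/(-3/2*3*54) = 1/(-243) = -1/243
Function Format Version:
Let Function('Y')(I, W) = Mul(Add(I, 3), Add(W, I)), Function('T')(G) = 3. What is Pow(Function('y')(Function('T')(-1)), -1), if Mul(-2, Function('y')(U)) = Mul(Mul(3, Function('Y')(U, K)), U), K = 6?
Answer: Rational(-1, 243) ≈ -0.0041152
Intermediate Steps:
Function('Y')(I, W) = Mul(Add(3, I), Add(I, W))
Function('y')(U) = Mul(Rational(-1, 2), U, Add(54, Mul(3, Pow(U, 2)), Mul(27, U))) (Function('y')(U) = Mul(Rational(-1, 2), Mul(Mul(3, Add(Pow(U, 2), Mul(3, U), Mul(3, 6), Mul(U, 6))), U)) = Mul(Rational(-1, 2), Mul(Mul(3, Add(Pow(U, 2), Mul(3, U), 18, Mul(6, U))), U)) = Mul(Rational(-1, 2), Mul(Mul(3, Add(18, Pow(U, 2), Mul(9, U))), U)) = Mul(Rational(-1, 2), Mul(Add(54, Mul(3, Pow(U, 2)), Mul(27, U)), U)) = Mul(Rational(-1, 2), Mul(U, Add(54, Mul(3, Pow(U, 2)), Mul(27, U)))) = Mul(Rational(-1, 2), U, Add(54, Mul(3, Pow(U, 2)), Mul(27, U))))
Pow(Function('y')(Function('T')(-1)), -1) = Pow(Mul(Rational(-3, 2), 3, Add(18, Pow(3, 2), Mul(9, 3))), -1) = Pow(Mul(Rational(-3, 2), 3, Add(18, 9, 27)), -1) = Pow(Mul(Rational(-3, 2), 3, 54), -1) = Pow(-243, -1) = Rational(-1, 243)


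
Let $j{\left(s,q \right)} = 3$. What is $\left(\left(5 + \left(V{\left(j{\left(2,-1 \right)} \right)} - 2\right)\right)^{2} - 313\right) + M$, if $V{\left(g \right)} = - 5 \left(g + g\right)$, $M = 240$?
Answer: $656$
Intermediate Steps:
$V{\left(g \right)} = - 10 g$ ($V{\left(g \right)} = - 5 \cdot 2 g = - 10 g$)
$\left(\left(5 + \left(V{\left(j{\left(2,-1 \right)} \right)} - 2\right)\right)^{2} - 313\right) + M = \left(\left(5 - 32\right)^{2} - 313\right) + 240 = \left(\left(-27\right)^{2} - 313\right) + 240 = \left(729 - 313\right) + 240 = 416 + 240 = 656$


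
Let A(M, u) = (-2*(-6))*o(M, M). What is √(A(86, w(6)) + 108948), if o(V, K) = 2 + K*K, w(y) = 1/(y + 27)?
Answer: 2*√49431 ≈ 444.66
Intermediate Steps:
w(y) = 1/(27 + y)
o(V, K) = 2 + K²
A(M, u) = 24 + 12*M² (A(M, u) = (-2*(-6))*(2 + M²) = 12*(2 + M²) = 24 + 12*M²)
√(A(86, w(6)) + 108948) = √((24 + 12*86²) + 108948) = √((24 + 12*7396) + 108948) = √((24 + 88752) + 108948) = √(88776 + 108948) = √197724 = 2*√49431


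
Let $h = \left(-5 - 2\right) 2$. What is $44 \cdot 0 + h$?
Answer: $-14$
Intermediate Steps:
$h = -14$ ($h = \left(-7\right) 2 = -14$)
$44 \cdot 0 + h = 44 \cdot 0 - 14 = 0 - 14 = -14$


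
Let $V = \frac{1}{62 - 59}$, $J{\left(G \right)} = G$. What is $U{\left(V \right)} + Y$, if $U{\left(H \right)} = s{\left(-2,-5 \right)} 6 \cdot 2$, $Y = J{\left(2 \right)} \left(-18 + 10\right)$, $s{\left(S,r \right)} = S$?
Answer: $-40$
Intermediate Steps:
$Y = -16$ ($Y = 2 \left(-18 + 10\right) = 2 \left(-8\right) = -16$)
$V = \frac{1}{3} \approx 0.33333$
$U{\left(H \right)} = -24$ ($U{\left(H \right)} = \left(-2\right) 6 \cdot 2 = \left(-12\right) 2 = -24$)
$U{\left(V \right)} + Y = -24 - 16 = -40$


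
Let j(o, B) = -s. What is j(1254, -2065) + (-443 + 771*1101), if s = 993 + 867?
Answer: 846568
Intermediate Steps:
s = 1860
j(o, B) = -1860 (j(o, B) = -1*1860 = -1860)
j(1254, -2065) + (-443 + 771*1101) = -1860 + (-443 + 771*1101) = -1860 + (-443 + 848871) = -1860 + 848428 = 846568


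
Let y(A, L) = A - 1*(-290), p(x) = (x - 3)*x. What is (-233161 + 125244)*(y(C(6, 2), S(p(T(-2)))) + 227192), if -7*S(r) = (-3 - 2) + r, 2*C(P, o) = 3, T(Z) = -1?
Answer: -49098673739/2 ≈ -2.4549e+10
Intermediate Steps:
p(x) = x*(-3 + x) (p(x) = (-3 + x)*x = x*(-3 + x))
C(P, o) = 3/2 (C(P, o) = (1/2)*3 = 3/2)
S(r) = 5/7 - r/7 (S(r) = -((-3 - 2) + r)/7 = -(-5 + r)/7 = 5/7 - r/7)
y(A, L) = 290 + A (y(A, L) = A + 290 = 290 + A)
(-233161 + 125244)*(y(C(6, 2), S(p(T(-2)))) + 227192) = (-233161 + 125244)*((290 + 3/2) + 227192) = -107917*(583/2 + 227192) = -107917*454967/2 = -49098673739/2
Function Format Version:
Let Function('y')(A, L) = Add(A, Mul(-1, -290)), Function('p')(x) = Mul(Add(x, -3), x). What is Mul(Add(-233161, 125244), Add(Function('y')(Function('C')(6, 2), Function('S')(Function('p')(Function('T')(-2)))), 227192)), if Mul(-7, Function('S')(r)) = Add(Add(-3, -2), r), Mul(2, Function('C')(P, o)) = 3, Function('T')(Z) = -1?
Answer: Rational(-49098673739, 2) ≈ -2.4549e+10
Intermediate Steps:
Function('p')(x) = Mul(x, Add(-3, x)) (Function('p')(x) = Mul(Add(-3, x), x) = Mul(x, Add(-3, x)))
Function('C')(P, o) = Rational(3, 2) (Function('C')(P, o) = Mul(Rational(1, 2), 3) = Rational(3, 2))
Function('S')(r) = Add(Rational(5, 7), Mul(Rational(-1, 7), r)) (Function('S')(r) = Mul(Rational(-1, 7), Add(Add(-3, -2), r)) = Mul(Rational(-1, 7), Add(-5, r)) = Add(Rational(5, 7), Mul(Rational(-1, 7), r)))
Function('y')(A, L) = Add(290, A) (Function('y')(A, L) = Add(A, 290) = Add(290, A))
Mul(Add(-233161, 125244), Add(Function('y')(Function('C')(6, 2), Function('S')(Function('p')(Function('T')(-2)))), 227192)) = Mul(Add(-233161, 125244), Add(Add(290, Rational(3, 2)), 227192)) = Mul(-107917, Add(Rational(583, 2), 227192)) = Mul(-107917, Rational(454967, 2)) = Rational(-49098673739, 2)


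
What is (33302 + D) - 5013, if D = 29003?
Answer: 57292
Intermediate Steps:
(33302 + D) - 5013 = (33302 + 29003) - 5013 = 62305 - 5013 = 57292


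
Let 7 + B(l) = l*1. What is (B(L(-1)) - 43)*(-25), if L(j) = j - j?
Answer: 1250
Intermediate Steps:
L(j) = 0
B(l) = -7 + l (B(l) = -7 + l*1 = -7 + l)
(B(L(-1)) - 43)*(-25) = ((-7 + 0) - 43)*(-25) = (-7 - 43)*(-25) = -50*(-25) = 1250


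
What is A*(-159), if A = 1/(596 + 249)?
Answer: -159/845 ≈ -0.18817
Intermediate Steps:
A = 1/845 ≈ 0.0011834
A*(-159) = (1/845)*(-159) = -159/845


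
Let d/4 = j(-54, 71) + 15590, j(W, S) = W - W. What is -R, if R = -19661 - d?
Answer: 82021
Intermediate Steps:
j(W, S) = 0
d = 62360 (d = 4*(0 + 15590) = 4*15590 = 62360)
R = -82021 (R = -19661 - 1*62360 = -19661 - 62360 = -82021)
-R = -1*(-82021) = 82021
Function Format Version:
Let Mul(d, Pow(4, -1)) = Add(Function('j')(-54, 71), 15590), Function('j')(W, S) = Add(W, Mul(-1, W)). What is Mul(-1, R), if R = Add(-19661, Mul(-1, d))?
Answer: 82021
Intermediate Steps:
Function('j')(W, S) = 0
d = 62360 (d = Mul(4, Add(0, 15590)) = Mul(4, 15590) = 62360)
R = -82021 (R = Add(-19661, Mul(-1, 62360)) = Add(-19661, -62360) = -82021)
Mul(-1, R) = Mul(-1, -82021) = 82021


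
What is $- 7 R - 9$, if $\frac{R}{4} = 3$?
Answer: $-93$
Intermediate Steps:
$R = 12$ ($R = 4 \cdot 3 = 12$)
$- 7 R - 9 = \left(-7\right) 12 - 9 = -84 - 9 = -93$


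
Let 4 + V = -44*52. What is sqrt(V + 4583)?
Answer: sqrt(2291) ≈ 47.864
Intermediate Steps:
V = -2292 (V = -4 - 44*52 = -4 - 2288 = -2292)
sqrt(V + 4583) = sqrt(-2292 + 4583) = sqrt(2291)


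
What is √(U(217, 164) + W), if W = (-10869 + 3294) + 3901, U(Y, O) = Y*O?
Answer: 9*√394 ≈ 178.65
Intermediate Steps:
U(Y, O) = O*Y
W = -3674 (W = -7575 + 3901 = -3674)
√(U(217, 164) + W) = √(164*217 - 3674) = √(35588 - 3674) = √31914 = 9*√394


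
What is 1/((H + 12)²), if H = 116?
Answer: 1/16384 ≈ 6.1035e-5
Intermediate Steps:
1/((H + 12)²) = 1/((116 + 12)²) = 1/(128²) = 1/16384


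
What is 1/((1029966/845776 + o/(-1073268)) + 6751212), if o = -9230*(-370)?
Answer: 113468039496/766046566989360563 ≈ 1.4812e-7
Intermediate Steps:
o = 3415100
1/((1029966/845776 + o/(-1073268)) + 6751212) = 1/((1029966/845776 + 3415100/(-1073268)) + 6751212) = 1/((1029966*(1/845776) + 3415100*(-1/1073268)) + 6751212) = 1/((514983/422888 - 853775/268317) + 6751212) = 1/(-222872508589/113468039496 + 6751212) = 1/(766046566989360563/113468039496) = 113468039496/766046566989360563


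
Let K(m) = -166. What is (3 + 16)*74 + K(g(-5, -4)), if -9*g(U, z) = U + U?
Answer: 1240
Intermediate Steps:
g(U, z) = -2*U/9 (g(U, z) = -(U + U)/9 = -2*U/9)
(3 + 16)*74 + K(g(-5, -4)) = (3 + 16)*74 - 166 = 19*74 - 166 = 1406 - 166 = 1240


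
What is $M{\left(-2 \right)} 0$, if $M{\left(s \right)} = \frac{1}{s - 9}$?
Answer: $0$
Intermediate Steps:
$M{\left(s \right)} = \frac{1}{-9 + s}$
$M{\left(-2 \right)} 0 = \frac{1}{-9 - 2} \cdot 0 = \frac{1}{-11} \cdot 0 = \left(- \frac{1}{11}\right) 0 = 0$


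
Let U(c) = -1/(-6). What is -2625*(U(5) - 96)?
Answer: 503125/2 ≈ 2.5156e+5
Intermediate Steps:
U(c) = ⅙ (U(c) = -1*(-⅙) = ⅙)
-2625*(U(5) - 96) = -2625*(⅙ - 96) = -2625*(-575/6) = 503125/2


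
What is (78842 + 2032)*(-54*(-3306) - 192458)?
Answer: -1126898316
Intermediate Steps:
(78842 + 2032)*(-54*(-3306) - 192458) = 80874*(178524 - 192458) = 80874*(-13934) = -1126898316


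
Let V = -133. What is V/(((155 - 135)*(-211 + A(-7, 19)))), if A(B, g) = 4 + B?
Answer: 133/4280 ≈ 0.031075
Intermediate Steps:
V/(((155 - 135)*(-211 + A(-7, 19)))) = -133*1/((-211 + (4 - 7))*(155 - 135)) = -133*1/(20*(-211 - 3)) = -133/(20*(-214)) = -133/(-4280) = -133*(-1/4280) = 133/4280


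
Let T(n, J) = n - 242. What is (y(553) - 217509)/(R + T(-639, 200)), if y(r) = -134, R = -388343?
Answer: 217643/389224 ≈ 0.55917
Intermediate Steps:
T(n, J) = -242 + n
(y(553) - 217509)/(R + T(-639, 200)) = (-134 - 217509)/(-388343 + (-242 - 639)) = -217643/(-388343 - 881) = -217643/(-389224) = -217643*(-1/389224) = 217643/389224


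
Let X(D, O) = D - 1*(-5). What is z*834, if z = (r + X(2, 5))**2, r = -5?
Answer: 3336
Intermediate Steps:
X(D, O) = 5 + D (X(D, O) = D + 5 = 5 + D)
z = 4 (z = (-5 + (5 + 2))**2 = (-5 + 7)**2 = 2**2 = 4)
z*834 = 4*834 = 3336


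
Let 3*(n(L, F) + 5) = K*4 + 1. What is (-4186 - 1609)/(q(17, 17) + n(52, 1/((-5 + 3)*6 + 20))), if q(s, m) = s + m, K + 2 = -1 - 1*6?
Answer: -17385/52 ≈ -334.33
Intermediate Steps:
K = -9 (K = -2 + (-1 - 1*6) = -2 + (-1 - 6) = -2 - 7 = -9)
n(L, F) = -50/3 (n(L, F) = -5 + (-9*4 + 1)/3 = -5 + (-36 + 1)/3 = -5 + (⅓)*(-35) = -5 - 35/3 = -50/3)
q(s, m) = m + s
(-4186 - 1609)/(q(17, 17) + n(52, 1/((-5 + 3)*6 + 20))) = (-4186 - 1609)/((17 + 17) - 50/3) = -5795/(34 - 50/3) = -5795/52/3 = -5795*3/52 = -17385/52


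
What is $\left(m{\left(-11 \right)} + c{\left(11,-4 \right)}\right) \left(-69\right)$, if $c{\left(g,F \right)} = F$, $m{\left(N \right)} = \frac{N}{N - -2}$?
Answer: $\frac{575}{3} \approx 191.67$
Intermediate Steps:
$m{\left(N \right)} = \frac{N}{2 + N}$ ($m{\left(N \right)} = \frac{N}{N + 2} = \frac{N}{2 + N}$)
$\left(m{\left(-11 \right)} + c{\left(11,-4 \right)}\right) \left(-69\right) = \left(- \frac{11}{2 - 11} - 4\right) \left(-69\right) = \left(- \frac{11}{-9} - 4\right) \left(-69\right) = \left(\left(-11\right) \left(- \frac{1}{9}\right) - 4\right) \left(-69\right) = \left(\frac{11}{9} - 4\right) \left(-69\right) = \left(- \frac{25}{9}\right) \left(-69\right) = \frac{575}{3}$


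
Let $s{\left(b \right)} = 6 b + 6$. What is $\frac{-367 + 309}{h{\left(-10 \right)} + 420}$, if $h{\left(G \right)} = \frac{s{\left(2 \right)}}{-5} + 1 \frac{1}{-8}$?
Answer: $- \frac{2320}{16651} \approx -0.13933$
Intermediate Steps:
$s{\left(b \right)} = 6 + 6 b$
$h{\left(G \right)} = - \frac{149}{40}$ ($h{\left(G \right)} = \frac{6 + 6 \cdot 2}{-5} + 1 \frac{1}{-8} = \left(6 + 12\right) \left(- \frac{1}{5}\right) + 1 \left(- \frac{1}{8}\right) = 18 \left(- \frac{1}{5}\right) - \frac{1}{8} = - \frac{18}{5} - \frac{1}{8} = - \frac{149}{40}$)
$\frac{-367 + 309}{h{\left(-10 \right)} + 420} = \frac{-367 + 309}{- \frac{149}{40} + 420} = - \frac{58}{\frac{16651}{40}} = \left(-58\right) \frac{40}{16651} = - \frac{2320}{16651}$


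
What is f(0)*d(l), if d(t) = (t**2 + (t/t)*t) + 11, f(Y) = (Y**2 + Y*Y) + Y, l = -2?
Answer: 0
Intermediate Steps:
f(Y) = Y + 2*Y**2 (f(Y) = (Y**2 + Y**2) + Y = 2*Y**2 + Y = Y + 2*Y**2)
d(t) = 11 + t + t**2 (d(t) = (t**2 + 1*t) + 11 = (t**2 + t) + 11 = (t + t**2) + 11 = 11 + t + t**2)
f(0)*d(l) = (0*(1 + 2*0))*(11 - 2 + (-2)**2) = (0*(1 + 0))*(11 - 2 + 4) = (0*1)*13 = 0*13 = 0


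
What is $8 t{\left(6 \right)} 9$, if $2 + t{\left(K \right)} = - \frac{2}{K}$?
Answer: $-168$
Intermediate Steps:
$t{\left(K \right)} = -2 - \frac{2}{K}$
$8 t{\left(6 \right)} 9 = 8 \left(-2 - \frac{2}{6}\right) 9 = 8 \left(-2 - \frac{1}{3}\right) 9 = 8 \left(- \frac{7}{3}\right) 9 = \left(- \frac{56}{3}\right) 9 = -168$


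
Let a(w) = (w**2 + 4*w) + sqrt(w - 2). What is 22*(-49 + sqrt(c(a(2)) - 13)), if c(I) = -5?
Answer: -1078 + 66*I*sqrt(2) ≈ -1078.0 + 93.338*I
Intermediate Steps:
a(w) = w**2 + sqrt(-2 + w) + 4*w (a(w) = (w**2 + 4*w) + sqrt(-2 + w) = w**2 + sqrt(-2 + w) + 4*w)
22*(-49 + sqrt(c(a(2)) - 13)) = 22*(-49 + sqrt(-5 - 13)) = 22*(-49 + sqrt(-18)) = 22*(-49 + 3*I*sqrt(2)) = -1078 + 66*I*sqrt(2)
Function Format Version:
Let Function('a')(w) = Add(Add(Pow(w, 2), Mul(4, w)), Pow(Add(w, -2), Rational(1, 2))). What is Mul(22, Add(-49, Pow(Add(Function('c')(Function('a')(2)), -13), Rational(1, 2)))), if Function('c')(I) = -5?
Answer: Add(-1078, Mul(66, I, Pow(2, Rational(1, 2)))) ≈ Add(-1078.0, Mul(93.338, I))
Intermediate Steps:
Function('a')(w) = Add(Pow(w, 2), Pow(Add(-2, w), Rational(1, 2)), Mul(4, w)) (Function('a')(w) = Add(Add(Pow(w, 2), Mul(4, w)), Pow(Add(-2, w), Rational(1, 2))) = Add(Pow(w, 2), Pow(Add(-2, w), Rational(1, 2)), Mul(4, w)))
Mul(22, Add(-49, Pow(Add(Function('c')(Function('a')(2)), -13), Rational(1, 2)))) = Mul(22, Add(-49, Pow(Add(-5, -13), Rational(1, 2)))) = Mul(22, Add(-49, Pow(-18, Rational(1, 2)))) = Mul(22, Add(-49, Mul(3, I, Pow(2, Rational(1, 2))))) = Add(-1078, Mul(66, I, Pow(2, Rational(1, 2))))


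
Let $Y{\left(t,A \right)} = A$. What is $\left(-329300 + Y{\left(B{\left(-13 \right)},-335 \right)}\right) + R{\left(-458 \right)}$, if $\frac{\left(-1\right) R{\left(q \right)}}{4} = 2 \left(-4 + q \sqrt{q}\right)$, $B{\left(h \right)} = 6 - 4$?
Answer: $-329603 + 3664 i \sqrt{458} \approx -3.296 \cdot 10^{5} + 78413.0 i$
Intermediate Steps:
$B{\left(h \right)} = 2$ ($B{\left(h \right)} = 6 - 4 = 2$)
$R{\left(q \right)} = 32 - 8 q^{\frac{3}{2}}$ ($R{\left(q \right)} = - 4 \cdot 2 \left(-4 + q \sqrt{q}\right) = - 4 \cdot 2 \left(-4 + q^{\frac{3}{2}}\right) = - 4 \left(-8 + 2 q^{\frac{3}{2}}\right) = 32 - 8 q^{\frac{3}{2}}$)
$\left(-329300 + Y{\left(B{\left(-13 \right)},-335 \right)}\right) + R{\left(-458 \right)} = \left(-329300 - 335\right) + \left(32 - 8 \left(-458\right)^{\frac{3}{2}}\right) = -329635 + \left(32 - 8 \left(- 458 i \sqrt{458}\right)\right) = -329635 + \left(32 + 3664 i \sqrt{458}\right) = -329603 + 3664 i \sqrt{458}$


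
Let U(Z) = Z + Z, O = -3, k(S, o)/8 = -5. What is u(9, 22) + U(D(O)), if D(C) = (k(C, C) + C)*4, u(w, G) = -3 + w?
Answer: -338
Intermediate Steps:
k(S, o) = -40 (k(S, o) = 8*(-5) = -40)
D(C) = -160 + 4*C (D(C) = (-40 + C)*4 = -160 + 4*C)
U(Z) = 2*Z
u(9, 22) + U(D(O)) = (-3 + 9) + 2*(-160 + 4*(-3)) = 6 + 2*(-160 - 12) = 6 + 2*(-172) = 6 - 344 = -338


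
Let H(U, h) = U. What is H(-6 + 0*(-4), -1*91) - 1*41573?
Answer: -41579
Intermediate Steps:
H(-6 + 0*(-4), -1*91) - 1*41573 = (-6 + 0*(-4)) - 1*41573 = (-6 + 0) - 41573 = -6 - 41573 = -41579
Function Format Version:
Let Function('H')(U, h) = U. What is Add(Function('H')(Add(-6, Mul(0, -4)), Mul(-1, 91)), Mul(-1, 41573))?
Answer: -41579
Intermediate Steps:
Add(Function('H')(Add(-6, Mul(0, -4)), Mul(-1, 91)), Mul(-1, 41573)) = Add(Add(-6, Mul(0, -4)), Mul(-1, 41573)) = Add(Add(-6, 0), -41573) = Add(-6, -41573) = -41579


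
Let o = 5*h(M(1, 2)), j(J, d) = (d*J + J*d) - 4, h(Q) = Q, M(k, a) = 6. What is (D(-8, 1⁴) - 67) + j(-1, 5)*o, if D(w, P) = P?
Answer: -486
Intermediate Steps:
j(J, d) = -4 + 2*J*d (j(J, d) = (J*d + J*d) - 4 = 2*J*d - 4 = -4 + 2*J*d)
o = 30 (o = 5*6 = 30)
(D(-8, 1⁴) - 67) + j(-1, 5)*o = (1⁴ - 67) + (-4 + 2*(-1)*5)*30 = (1 - 67) + (-4 - 10)*30 = -66 - 14*30 = -66 - 420 = -486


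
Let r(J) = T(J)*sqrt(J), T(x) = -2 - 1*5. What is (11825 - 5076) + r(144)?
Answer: 6665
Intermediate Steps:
T(x) = -7 (T(x) = -2 - 5 = -7)
r(J) = -7*sqrt(J)
(11825 - 5076) + r(144) = (11825 - 5076) - 7*sqrt(144) = 6749 - 7*12 = 6749 - 84 = 6665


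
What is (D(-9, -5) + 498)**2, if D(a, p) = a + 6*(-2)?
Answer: 227529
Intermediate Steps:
D(a, p) = -12 + a (D(a, p) = a - 12 = -12 + a)
(D(-9, -5) + 498)**2 = ((-12 - 9) + 498)**2 = (-21 + 498)**2 = 477**2 = 227529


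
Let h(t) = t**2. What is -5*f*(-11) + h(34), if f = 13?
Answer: 1871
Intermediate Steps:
-5*f*(-11) + h(34) = -5*13*(-11) + 34**2 = -65*(-11) + 1156 = 715 + 1156 = 1871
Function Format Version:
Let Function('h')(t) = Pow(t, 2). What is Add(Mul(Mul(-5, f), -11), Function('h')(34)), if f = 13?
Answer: 1871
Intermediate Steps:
Add(Mul(Mul(-5, f), -11), Function('h')(34)) = Add(Mul(Mul(-5, 13), -11), Pow(34, 2)) = Add(Mul(-65, -11), 1156) = Add(715, 1156) = 1871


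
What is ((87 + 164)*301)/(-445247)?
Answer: -75551/445247 ≈ -0.16968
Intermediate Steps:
((87 + 164)*301)/(-445247) = (251*301)*(-1/445247) = 75551*(-1/445247) = -75551/445247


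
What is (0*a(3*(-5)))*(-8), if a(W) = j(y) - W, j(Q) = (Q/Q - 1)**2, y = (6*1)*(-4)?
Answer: 0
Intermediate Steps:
y = -24 (y = 6*(-4) = -24)
j(Q) = 0 (j(Q) = (1 - 1)**2 = 0**2 = 0)
a(W) = -W (a(W) = 0 - W = -W)
(0*a(3*(-5)))*(-8) = (0*(-3*(-5)))*(-8) = (0*(-1*(-15)))*(-8) = (0*15)*(-8) = 0*(-8) = 0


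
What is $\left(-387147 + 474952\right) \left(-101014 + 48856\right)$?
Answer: $-4579733190$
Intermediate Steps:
$\left(-387147 + 474952\right) \left(-101014 + 48856\right) = 87805 \left(-52158\right) = -4579733190$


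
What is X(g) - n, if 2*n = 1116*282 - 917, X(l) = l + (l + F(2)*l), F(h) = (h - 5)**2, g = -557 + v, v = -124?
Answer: -328777/2 ≈ -1.6439e+5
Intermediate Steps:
g = -681 (g = -557 - 124 = -681)
F(h) = (-5 + h)**2
X(l) = 11*l (X(l) = l + (l + (-5 + 2)**2*l) = l + (l + (-3)**2*l) = l + (l + 9*l) = l + 10*l = 11*l)
n = 313795/2 (n = (1116*282 - 917)/2 = (314712 - 917)/2 = (1/2)*313795 = 313795/2 ≈ 1.5690e+5)
X(g) - n = 11*(-681) - 1*313795/2 = -7491 - 313795/2 = -328777/2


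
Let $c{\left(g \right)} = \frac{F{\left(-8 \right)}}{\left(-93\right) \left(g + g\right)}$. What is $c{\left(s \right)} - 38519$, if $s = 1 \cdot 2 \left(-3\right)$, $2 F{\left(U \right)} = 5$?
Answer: $- \frac{85974403}{2232} \approx -38519.0$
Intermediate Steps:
$F{\left(U \right)} = \frac{5}{2}$ ($F{\left(U \right)} = \frac{1}{2} \cdot 5 = \frac{5}{2}$)
$s = -6$ ($s = 2 \left(-3\right) = -6$)
$c{\left(g \right)} = - \frac{5}{372 g}$ ($c{\left(g \right)} = \frac{5}{2 \left(- 93 \left(g + g\right)\right)} = \frac{5}{2 \left(- 93 \cdot 2 g\right)} = \frac{5}{2 \left(- 186 g\right)} = \frac{5 \left(- \frac{1}{186 g}\right)}{2} = - \frac{5}{372 g}$)
$c{\left(s \right)} - 38519 = - \frac{5}{372 \left(-6\right)} - 38519 = \left(- \frac{5}{372}\right) \left(- \frac{1}{6}\right) - 38519 = \frac{5}{2232} - 38519 = - \frac{85974403}{2232}$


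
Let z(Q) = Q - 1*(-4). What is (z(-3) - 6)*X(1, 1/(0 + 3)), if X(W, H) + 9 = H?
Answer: 130/3 ≈ 43.333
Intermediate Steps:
X(W, H) = -9 + H
z(Q) = 4 + Q (z(Q) = Q + 4 = 4 + Q)
(z(-3) - 6)*X(1, 1/(0 + 3)) = ((4 - 3) - 6)*(-9 + 1/(0 + 3)) = (1 - 6)*(-9 + 1/3) = -5*(-9 + ⅓) = -5*(-26/3) = 130/3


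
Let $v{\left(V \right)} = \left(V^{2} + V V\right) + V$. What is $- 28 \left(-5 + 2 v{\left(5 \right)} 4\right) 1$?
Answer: $-12180$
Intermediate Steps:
$v{\left(V \right)} = V + 2 V^{2}$ ($v{\left(V \right)} = \left(V^{2} + V^{2}\right) + V = 2 V^{2} + V = V + 2 V^{2}$)
$- 28 \left(-5 + 2 v{\left(5 \right)} 4\right) 1 = - 28 \left(-5 + 2 \cdot 5 \left(1 + 2 \cdot 5\right) 4\right) 1 = - 28 \left(-5 + 2 \cdot 5 \left(1 + 10\right) 4\right) 1 = - 28 \left(-5 + 2 \cdot 5 \cdot 11 \cdot 4\right) 1 = - 28 \left(-5 + 2 \cdot 55 \cdot 4\right) 1 = - 28 \left(-5 + 110 \cdot 4\right) 1 = - 28 \left(-5 + 440\right) 1 = - 28 \cdot 435 \cdot 1 = \left(-28\right) 435 = -12180$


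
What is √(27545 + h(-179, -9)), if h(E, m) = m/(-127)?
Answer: 4*√27767153/127 ≈ 165.97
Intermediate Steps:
h(E, m) = -m/127 (h(E, m) = m*(-1/127) = -m/127)
√(27545 + h(-179, -9)) = √(27545 - 1/127*(-9)) = √(27545 + 9/127) = √(3498224/127) = 4*√27767153/127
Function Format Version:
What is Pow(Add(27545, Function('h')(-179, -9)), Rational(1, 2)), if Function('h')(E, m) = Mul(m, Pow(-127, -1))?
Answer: Mul(Rational(4, 127), Pow(27767153, Rational(1, 2))) ≈ 165.97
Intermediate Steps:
Function('h')(E, m) = Mul(Rational(-1, 127), m) (Function('h')(E, m) = Mul(m, Rational(-1, 127)) = Mul(Rational(-1, 127), m))
Pow(Add(27545, Function('h')(-179, -9)), Rational(1, 2)) = Pow(Add(27545, Mul(Rational(-1, 127), -9)), Rational(1, 2)) = Pow(Add(27545, Rational(9, 127)), Rational(1, 2)) = Pow(Rational(3498224, 127), Rational(1, 2)) = Mul(Rational(4, 127), Pow(27767153, Rational(1, 2)))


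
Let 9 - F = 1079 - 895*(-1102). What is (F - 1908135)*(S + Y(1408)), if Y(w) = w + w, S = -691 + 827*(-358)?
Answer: 851104695795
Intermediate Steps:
F = -987360 (F = 9 - (1079 - 895*(-1102)) = 9 - (1079 + 986290) = 9 - 1*987369 = 9 - 987369 = -987360)
S = -296757 (S = -691 - 296066 = -296757)
Y(w) = 2*w
(F - 1908135)*(S + Y(1408)) = (-987360 - 1908135)*(-296757 + 2*1408) = -2895495*(-296757 + 2816) = -2895495*(-293941) = 851104695795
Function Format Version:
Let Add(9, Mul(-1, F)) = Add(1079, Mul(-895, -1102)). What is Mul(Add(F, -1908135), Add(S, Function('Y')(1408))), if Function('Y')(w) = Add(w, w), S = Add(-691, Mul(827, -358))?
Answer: 851104695795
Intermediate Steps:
F = -987360 (F = Add(9, Mul(-1, Add(1079, Mul(-895, -1102)))) = Add(9, Mul(-1, Add(1079, 986290))) = Add(9, Mul(-1, 987369)) = Add(9, -987369) = -987360)
S = -296757 (S = Add(-691, -296066) = -296757)
Function('Y')(w) = Mul(2, w)
Mul(Add(F, -1908135), Add(S, Function('Y')(1408))) = Mul(Add(-987360, -1908135), Add(-296757, Mul(2, 1408))) = Mul(-2895495, Add(-296757, 2816)) = Mul(-2895495, -293941) = 851104695795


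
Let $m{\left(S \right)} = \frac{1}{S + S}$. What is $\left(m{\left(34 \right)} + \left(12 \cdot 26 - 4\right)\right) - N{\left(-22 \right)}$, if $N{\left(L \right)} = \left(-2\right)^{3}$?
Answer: $\frac{21489}{68} \approx 316.01$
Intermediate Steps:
$m{\left(S \right)} = \frac{1}{2 S}$
$N{\left(L \right)} = -8$
$\left(m{\left(34 \right)} + \left(12 \cdot 26 - 4\right)\right) - N{\left(-22 \right)} = \left(\frac{1}{2 \cdot 34} + \left(12 \cdot 26 - 4\right)\right) - -8 = \left(\frac{1}{2} \cdot \frac{1}{34} + \left(312 - 4\right)\right) + 8 = \left(\frac{1}{68} + 308\right) + 8 = \frac{20945}{68} + 8 = \frac{21489}{68}$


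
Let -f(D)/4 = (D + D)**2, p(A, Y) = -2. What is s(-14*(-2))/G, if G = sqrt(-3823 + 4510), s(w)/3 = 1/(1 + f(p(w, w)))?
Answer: -sqrt(687)/14427 ≈ -0.0018168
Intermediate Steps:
f(D) = -16*D**2 (f(D) = -4*(D + D)**2 = -4*4*D**2 = -16*D**2)
s(w) = -1/21 (s(w) = 3/(1 - 16*(-2)**2) = 3/(1 - 16*4) = 3/(1 - 64) = 3/(-63) = 3*(-1/63) = -1/21)
G = sqrt(687) ≈ 26.211
s(-14*(-2))/G = -sqrt(687)/687/21 = -sqrt(687)/14427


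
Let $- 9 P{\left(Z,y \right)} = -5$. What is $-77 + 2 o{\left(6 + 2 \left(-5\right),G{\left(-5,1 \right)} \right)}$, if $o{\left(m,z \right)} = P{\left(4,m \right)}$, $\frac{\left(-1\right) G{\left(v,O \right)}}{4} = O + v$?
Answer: $- \frac{683}{9} \approx -75.889$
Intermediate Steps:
$G{\left(v,O \right)} = - 4 O - 4 v$ ($G{\left(v,O \right)} = - 4 \left(O + v\right) = - 4 O - 4 v$)
$P{\left(Z,y \right)} = \frac{5}{9}$ ($P{\left(Z,y \right)} = \left(- \frac{1}{9}\right) \left(-5\right) = \frac{5}{9}$)
$o{\left(m,z \right)} = \frac{5}{9}$
$-77 + 2 o{\left(6 + 2 \left(-5\right),G{\left(-5,1 \right)} \right)} = -77 + 2 \cdot \frac{5}{9} = -77 + \frac{10}{9} = - \frac{683}{9}$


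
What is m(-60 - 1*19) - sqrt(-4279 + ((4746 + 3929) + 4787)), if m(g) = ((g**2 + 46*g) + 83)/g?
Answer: -2690/79 - sqrt(9183) ≈ -129.88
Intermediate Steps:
m(g) = (83 + g**2 + 46*g)/g
m(-60 - 1*19) - sqrt(-4279 + ((4746 + 3929) + 4787)) = (46 + (-60 - 1*19) + 83/(-60 - 1*19)) - sqrt(-4279 + ((4746 + 3929) + 4787)) = (46 + (-60 - 19) + 83/(-60 - 19)) - sqrt(-4279 + (8675 + 4787)) = (46 - 79 + 83/(-79)) - sqrt(-4279 + 13462) = (46 - 79 + 83*(-1/79)) - sqrt(9183) = (46 - 79 - 83/79) - sqrt(9183) = -2690/79 - sqrt(9183)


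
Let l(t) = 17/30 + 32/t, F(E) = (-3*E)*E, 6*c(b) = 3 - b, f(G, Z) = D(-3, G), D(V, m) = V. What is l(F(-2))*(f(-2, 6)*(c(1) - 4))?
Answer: -231/10 ≈ -23.100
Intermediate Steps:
f(G, Z) = -3
c(b) = ½ - b/6 (c(b) = (3 - b)/6 = ½ - b/6)
F(E) = -3*E²
l(t) = 17/30 + 32/t (l(t) = 17*(1/30) + 32/t = 17/30 + 32/t)
l(F(-2))*(f(-2, 6)*(c(1) - 4)) = (17/30 + 32/((-3*(-2)²)))*(-3*((½ - ⅙*1) - 4)) = (17/30 + 32/((-3*4)))*(-3*((½ - ⅙) - 4)) = (17/30 + 32/(-12))*(-3*(⅓ - 4)) = (17/30 + 32*(-1/12))*(-3*(-11/3)) = (17/30 - 8/3)*11 = -21/10*11 = -231/10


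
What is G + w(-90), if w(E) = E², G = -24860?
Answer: -16760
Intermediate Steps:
G + w(-90) = -24860 + (-90)² = -24860 + 8100 = -16760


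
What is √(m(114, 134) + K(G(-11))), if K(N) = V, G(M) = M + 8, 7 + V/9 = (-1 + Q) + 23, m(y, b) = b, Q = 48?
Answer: √701 ≈ 26.476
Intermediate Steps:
V = 567 (V = -63 + 9*((-1 + 48) + 23) = -63 + 9*(47 + 23) = -63 + 9*70 = -63 + 630 = 567)
G(M) = 8 + M
K(N) = 567
√(m(114, 134) + K(G(-11))) = √(134 + 567) = √701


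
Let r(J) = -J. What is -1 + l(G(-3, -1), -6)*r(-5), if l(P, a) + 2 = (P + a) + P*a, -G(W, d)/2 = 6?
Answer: 259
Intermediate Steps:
G(W, d) = -12 (G(W, d) = -2*6 = -12)
l(P, a) = -2 + P + a + P*a (l(P, a) = -2 + ((P + a) + P*a) = -2 + (P + a + P*a) = -2 + P + a + P*a)
-1 + l(G(-3, -1), -6)*r(-5) = -1 + (-2 - 12 - 6 - 12*(-6))*(-1*(-5)) = -1 + (-2 - 12 - 6 + 72)*5 = -1 + 52*5 = -1 + 260 = 259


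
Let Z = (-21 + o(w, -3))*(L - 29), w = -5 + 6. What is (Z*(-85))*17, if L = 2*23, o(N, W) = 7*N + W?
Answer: 417605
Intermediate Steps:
w = 1
o(N, W) = W + 7*N
L = 46
Z = -289 (Z = (-21 + (-3 + 7*1))*(46 - 29) = (-21 + (-3 + 7))*17 = (-21 + 4)*17 = -17*17 = -289)
(Z*(-85))*17 = -289*(-85)*17 = 24565*17 = 417605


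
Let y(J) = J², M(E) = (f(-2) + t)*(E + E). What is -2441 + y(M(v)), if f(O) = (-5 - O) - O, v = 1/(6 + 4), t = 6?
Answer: -2440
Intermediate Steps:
v = ⅒ (v = 1/10 = ⅒ ≈ 0.10000)
f(O) = -5 - 2*O
M(E) = 10*E (M(E) = ((-5 - 2*(-2)) + 6)*(E + E) = ((-5 + 4) + 6)*(2*E) = (-1 + 6)*(2*E) = 5*(2*E) = 10*E)
-2441 + y(M(v)) = -2441 + (10*(⅒))² = -2441 + 1² = -2441 + 1 = -2440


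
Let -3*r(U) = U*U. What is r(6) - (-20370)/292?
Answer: 8433/146 ≈ 57.760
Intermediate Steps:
r(U) = -U²/3 (r(U) = -U*U/3 = -U²/3)
r(6) - (-20370)/292 = -⅓*6² - (-20370)/292 = -⅓*36 - (-20370)/292 = -12 - 97*(-105/146) = -12 + 10185/146 = 8433/146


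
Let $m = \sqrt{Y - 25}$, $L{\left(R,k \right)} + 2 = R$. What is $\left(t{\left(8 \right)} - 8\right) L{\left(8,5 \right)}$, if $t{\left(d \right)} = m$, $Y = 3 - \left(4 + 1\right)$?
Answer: $-48 + 18 i \sqrt{3} \approx -48.0 + 31.177 i$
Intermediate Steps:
$Y = -2$ ($Y = 3 - 5 = -2$)
$L{\left(R,k \right)} = -2 + R$
$m = 3 i \sqrt{3}$ ($m = \sqrt{-2 - 25} = \sqrt{-27} = 3 i \sqrt{3} \approx 5.1962 i$)
$t{\left(d \right)} = 3 i \sqrt{3}$
$\left(t{\left(8 \right)} - 8\right) L{\left(8,5 \right)} = \left(3 i \sqrt{3} - 8\right) \left(-2 + 8\right) = \left(-8 + 3 i \sqrt{3}\right) 6 = -48 + 18 i \sqrt{3}$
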